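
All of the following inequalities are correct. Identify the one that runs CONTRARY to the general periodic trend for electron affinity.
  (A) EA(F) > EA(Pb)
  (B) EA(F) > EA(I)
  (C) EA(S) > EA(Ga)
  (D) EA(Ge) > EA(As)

(D)

The general trend: electron affinity increases across a period and decreases down a group.
(A) F (period 2, group 17) vs Pb (period 6, group 14): the stated order agrees with the simple trend.
(B) F (period 2, group 17) vs I (period 5, group 17): the stated order agrees with the simple trend.
(C) S (period 3, group 16) vs Ga (period 4, group 13): the stated order agrees with the simple trend.
(D) Ge (period 4, group 14) vs As (period 4, group 15): the stated order contradicts the simple trend.
The exception is (D): adding an electron to As's half-filled 4p³ is unfavourable, so Ge (4p²) has the more exothermic EA.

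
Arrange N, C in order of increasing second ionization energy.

C, N

After 1 electron has been removed, what remains? N⁺ still has 4 valence electrons; C⁺ still has 3 valence electrons.
All are still removing valence electrons, so compare the +1 ions as you would atoms: IE_2 generally rises across a period (higher Z_eff) and falls down a group (larger shell), subject to the usual subshell exceptions.
Valence configurations: N⁺ [He]2s²2p², C⁺ [He]2s²2p¹.
The numbers (kJ/mol): N 2856, C 2353.
Overall IE_2 order: C < N.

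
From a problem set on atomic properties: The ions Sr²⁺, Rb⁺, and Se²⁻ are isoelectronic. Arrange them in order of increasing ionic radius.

Sr²⁺ < Rb⁺ < Se²⁻

All of these have 36 electrons, so size is governed by nuclear charge alone: the more protons, the stronger the pull on the same electron cloud, and the smaller the ion.
Nuclear charges: Sr²⁺ (Z=38), Rb⁺ (Z=37), Se²⁻ (Z=34).
Smallest to largest: Sr²⁺ < Rb⁺ < Se²⁻.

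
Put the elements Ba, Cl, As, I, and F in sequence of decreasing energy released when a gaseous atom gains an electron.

Cl > F > I > As > Ba

Atoms with high Z_eff and room in the valence shell (especially the halogens) have the most exothermic electron affinities.
These span different periods and groups, so the two trends combine.
As > Ba: relative to Ba, both the across-period and down-group shifts push As's electron affinity up.
I > As: the two effects oppose for this pair; the across-period effect wins (295 vs 78 kJ/mol).
F > I: F sits above I in group 17, so the down-group effect alone puts F higher.
Cl > F: this pair runs against the simple trend — see the exception note.
Note the exception: Cl has a higher electron affinity than F, contrary to the simple trend — F's small 2p subshell makes the incoming electron feel strong e⁻–e⁻ repulsion, so Cl actually releases more energy on gaining an electron.
Approximate values (kJ/mol): F 328, Cl 349, As 78, I 295, Ba 14.
So from highest to lowest: Cl > F > I > As > Ba.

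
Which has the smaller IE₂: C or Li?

C

After 1 electron has been removed, what remains? C⁺ still has 3 valence electrons; Li⁺ is the bare [He] core.
Breaking into a closed-shell core is much more expensive than removing a leftover valence electron — Li has the largest IE_2 here.
The numbers (kJ/mol): C 2353, Li 7298.
Hence IE_2: C < Li.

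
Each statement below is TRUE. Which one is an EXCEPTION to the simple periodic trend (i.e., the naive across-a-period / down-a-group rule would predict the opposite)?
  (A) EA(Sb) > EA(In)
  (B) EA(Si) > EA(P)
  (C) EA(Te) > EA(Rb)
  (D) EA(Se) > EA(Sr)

The general trend: electron affinity increases across a period and decreases down a group.
(A) Sb (period 5, group 15) vs In (period 5, group 13): the stated order agrees with the simple trend.
(B) Si (period 3, group 14) vs P (period 3, group 15): the stated order contradicts the simple trend.
(C) Te (period 5, group 16) vs Rb (period 5, group 1): the stated order agrees with the simple trend.
(D) Se (period 4, group 16) vs Sr (period 5, group 2): the stated order agrees with the simple trend.
The exception is (B): adding an electron to P's half-filled 3p³ is unfavourable, so Si (3p²) has the more exothermic EA.

(B)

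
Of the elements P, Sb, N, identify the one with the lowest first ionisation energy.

Sb

N is in period 2, group 15; P is in period 3, group 15; Sb is in period 5, group 15.
IE₁ increases left→right with effective nuclear charge and decreases top→bottom as the valence shell moves farther out.
All are in group 15, so first ionization energy increases up the group.
The lowest first ionisation energy among these belongs to Sb.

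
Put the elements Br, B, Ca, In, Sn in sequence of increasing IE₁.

B is in period 2, group 13; Ca is in period 4, group 2; Br is in period 4, group 17; In is in period 5, group 13; Sn is in period 5, group 14.
First ionization energy rises across a period (greater Z_eff holds electrons more tightly) and falls down a group (valence electrons are farther from the nucleus).
Here both period and group differ, so the two effects have to be weighed against each other.
Ca > In: the two effects oppose for this pair; the down-group effect wins (590 vs 558 kJ/mol).
Sn > Ca: the two effects oppose for this pair; the across-period effect wins (709 vs 590 kJ/mol).
B > Sn: period and group pull opposite ways; the down-group shift dominates (801 vs 709 kJ/mol).
Br > B: period and group pull opposite ways; the across-period shift dominates (1140 vs 801 kJ/mol).
Tabulated first ionization energy (kJ/mol): B 801, Ca 590, Br 1140, In 558, Sn 709.
So from lowest to highest: In < Ca < Sn < B < Br.

In < Ca < Sn < B < Br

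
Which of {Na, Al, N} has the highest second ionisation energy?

The second ionization energy removes an electron from the +1 ion. For each element: Na⁺ is the bare [Ne] core; Al⁺ still has 2 valence electrons; N⁺ still has 4 valence electrons.
Core electrons are held far more tightly than valence electrons, so Na tops the IE_2 order.
Valence configurations: Al⁺ [Ne]3s², N⁺ [He]2s²2p².
Approximate IE_2 values (kJ/mol): Na 4562, Al 1817, N 2856.
So the second ionization energies run Al < N < Na.

Na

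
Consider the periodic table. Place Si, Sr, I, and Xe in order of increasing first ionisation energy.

Si is in period 3, group 14; Sr is in period 5, group 2; I is in period 5, group 17; Xe is in period 5, group 18.
Across a period the outer electron is held more tightly (higher IE₁); down a group it sits in a higher shell, more shielded, and comes off more easily.
Here both period and group differ, so the two effects have to be weighed against each other.
Si > Sr: relative to Sr, both the across-period and down-group shifts push Si's first ionization energy up.
I > Si: period and group pull opposite ways; the across-period shift dominates (1008 vs 786 kJ/mol).
Xe > I: both are in period 5; the period trend gives Xe the larger value.
Approximate values (kJ/mol): Si 786, Sr 550, I 1008, Xe 1170.
So from lowest to highest: Sr < Si < I < Xe.

Sr < Si < I < Xe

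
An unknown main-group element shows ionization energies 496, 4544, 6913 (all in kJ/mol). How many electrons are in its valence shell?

1

Look for the largest jump between consecutive ionization energies: IE2/IE1 ≈ 9.2, far larger than any earlier ratio.
That jump marks the point where a core electron is being removed. So the atom has 1 valence electron.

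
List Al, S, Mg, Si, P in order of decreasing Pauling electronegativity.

S, P, Si, Al, Mg

Electronegativity increases across a period and decreases down a group, tracking effective nuclear charge and atomic size.
All lie in period 3, so electronegativity increases left to right.
So from highest to lowest: S > P > Si > Al > Mg.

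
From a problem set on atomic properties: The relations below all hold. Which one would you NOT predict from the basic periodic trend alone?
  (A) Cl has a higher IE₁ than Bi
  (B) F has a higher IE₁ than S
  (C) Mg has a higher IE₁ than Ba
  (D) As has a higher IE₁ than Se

The general trend: IE₁ increases across a period and decreases down a group.
(A) Cl (period 3, group 17) vs Bi (period 6, group 15): the stated order agrees with the simple trend.
(B) F (period 2, group 17) vs S (period 3, group 16): the stated order agrees with the simple trend.
(C) Mg (period 3, group 2) vs Ba (period 6, group 2): the stated order agrees with the simple trend.
(D) As (period 4, group 15) vs Se (period 4, group 16): the stated order contradicts the simple trend.
The exception is (D): Se (4p⁴) ionizes more easily than half-filled As (4p³).

(D)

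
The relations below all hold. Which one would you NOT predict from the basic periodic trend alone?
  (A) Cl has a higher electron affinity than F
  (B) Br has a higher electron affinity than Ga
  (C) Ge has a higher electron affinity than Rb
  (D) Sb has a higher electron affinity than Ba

The general trend: electron affinity increases across a period and decreases down a group.
(A) Cl (period 3, group 17) vs F (period 2, group 17): the stated order contradicts the simple trend.
(B) Br (period 4, group 17) vs Ga (period 4, group 13): the stated order agrees with the simple trend.
(C) Ge (period 4, group 14) vs Rb (period 5, group 1): the stated order agrees with the simple trend.
(D) Sb (period 5, group 15) vs Ba (period 6, group 2): the stated order agrees with the simple trend.
The exception is (A): F's small 2p subshell makes the incoming electron feel strong e⁻–e⁻ repulsion, so Cl actually releases more energy on gaining an electron.

(A)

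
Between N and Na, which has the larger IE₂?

Na

Consider each +1 ion: N⁺ still has 4 valence electrons; Na⁺ is the bare [Ne] core.
Breaking into a closed-shell core is much more expensive than removing a leftover valence electron — Na has the largest IE_2 here.
The numbers (kJ/mol): N 2856, Na 4562.
Putting it together, IE_2: N < Na.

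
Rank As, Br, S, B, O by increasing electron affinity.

B is in period 2, group 13; O is in period 2, group 16; S is in period 3, group 16; As is in period 4, group 15; Br is in period 4, group 17.
Adding an electron releases more energy for atoms nearer the top right (short of the noble gases).
Here both period and group differ, so the two effects have to be weighed against each other.
As > B: period and group pull opposite ways; the across-period shift dominates (78 vs 27 kJ/mol).
O > As: both effects reinforce here, so O is clearly the higher of the two.
S > O: this pair runs against the simple trend — see the exception note.
Br > S: period and group pull opposite ways; the across-period shift dominates (325 vs 200 kJ/mol).
Note the exception: S has a higher electron affinity than O, contrary to the simple trend — the compact 2p subshell of O repels the added electron more than S's larger 3p does.
Tabulated electron affinity (kJ/mol): B 27, O 141, S 200, As 78, Br 325.
So from lowest to highest: B < As < O < S < Br.

B < As < O < S < Br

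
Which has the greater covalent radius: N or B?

B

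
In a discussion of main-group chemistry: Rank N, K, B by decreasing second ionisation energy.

K > N > B

The second ionization energy removes an electron from the +1 ion. For each element: N⁺ still has 4 valence electrons; K⁺ is the bare [Ar] core; B⁺ still has 2 valence electrons.
Pulling an electron out of a noble-gas core costs far more than removing a remaining valence electron, so K sits at the high end of IE_2.
Valence configurations: N⁺ [He]2s²2p², B⁺ [He]2s².
Tabulated IE_2 (kJ/mol): N 2856, K 3052, B 2427.
So the second ionization energies run B < N < K.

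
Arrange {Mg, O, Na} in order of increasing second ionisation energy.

The second ionization energy removes an electron from the +1 ion. For each element: Mg⁺ still has 1 valence electron; O⁺ still has 5 valence electrons; Na⁺ is the bare [Ne] core.
Pulling an electron out of a noble-gas core costs far more than removing a remaining valence electron, so Na sits at the high end of IE_2.
Valence configurations: Mg⁺ [Ne]3s¹, O⁺ [He]2s²2p³.
The numbers (kJ/mol): Mg 1451, O 3388, Na 4562.
So the second ionization energies run Mg < O < Na.

Mg < O < Na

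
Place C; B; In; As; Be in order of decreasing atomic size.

In > As > Be > B > C

Be is in period 2, group 2; B is in period 2, group 13; C is in period 2, group 14; As is in period 4, group 15; In is in period 5, group 13.
Moving right in a period, electrons are added to the same shell under a stronger nuclear pull, so atoms get smaller; moving down, a new shell is opened and atoms get larger.
Here both period and group differ, so the two effects have to be weighed against each other.
B > C: both are in period 2; the period trend gives B the larger value.
Be > B: Be lies to the left of B in period 2, so the across-period effect alone puts Be larger.
As > Be: period and group pull opposite ways; the down-group shift dominates (121 vs 102 pm).
In > As: both effects reinforce here, so In is clearly the larger of the two.
Tabulated atomic radius (pm): Be 102, B 85, C 75, As 121, In 142.
So from largest to smallest: In > As > Be > B > C.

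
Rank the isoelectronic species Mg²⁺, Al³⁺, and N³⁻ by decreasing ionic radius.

N³⁻, Mg²⁺, Al³⁺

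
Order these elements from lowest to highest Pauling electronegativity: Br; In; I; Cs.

Cs < In < I < Br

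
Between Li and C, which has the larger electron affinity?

C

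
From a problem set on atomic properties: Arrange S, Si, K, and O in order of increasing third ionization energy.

Si, S, K, O

IE_3 is the cost of taking one more electron from the +2 cation: S²⁺ still has 4 valence electrons; Si²⁺ still has 2 valence electrons; K²⁺ is already 1 electron into the core; O²⁺ still has 4 valence electrons.
Usually core removal costs more than valence removal, but here the competition is close: a tightly held n=2 valence electron can cost more to remove than an n=3 core electron, so the actual values have to decide it.
Valence configurations: S²⁺ [Ne]3s²3p², Si²⁺ [Ne]3s², O²⁺ [He]2s²2p².
Tabulated IE_3 (kJ/mol): S 3357, Si 3232, K 4420, O 5300.
Hence IE_3: Si < S < K < O.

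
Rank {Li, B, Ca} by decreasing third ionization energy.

Consider each +2 ion: Li²⁺ is already 1 electron into the core; B²⁺ still has 1 valence electron; Ca²⁺ is the bare [Ar] core.
Core electrons are held far more tightly than valence electrons, so Ca and Li top the IE_3 order.
Approximate IE_3 values (kJ/mol): Li 11815, B 3660, Ca 4912.
Overall IE_3 order: B < Ca < Li.

Li, Ca, B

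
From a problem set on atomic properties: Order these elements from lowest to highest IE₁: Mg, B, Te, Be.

Mg < B < Te < Be

Be is in period 2, group 2; B is in period 2, group 13; Mg is in period 3, group 2; Te is in period 5, group 16.
Removing the outermost electron gets harder across a period and easier down a group.
These span different periods and groups, so the two trends combine.
B > Mg: relative to Mg, both the across-period and down-group shifts push B's first ionization energy up.
Te > B: period and group pull opposite ways; the across-period shift dominates (869 vs 801 kJ/mol).
Be > Te: the two effects oppose for this pair; the down-group effect wins (900 vs 869 kJ/mol).
Note the exception: Be has a higher first ionization energy than B, contrary to the simple trend — removing B's lone 2p electron is easier than breaking Be's filled 2s².
Tabulated first ionization energy (kJ/mol): Be 900, B 801, Mg 738, Te 869.
So from lowest to highest: Mg < B < Te < Be.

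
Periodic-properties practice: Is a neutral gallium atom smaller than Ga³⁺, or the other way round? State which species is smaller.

Ga³⁺

Forming Ga³⁺ removes 3 electrons from Ga. Fewer electrons for the same nuclear charge means less shielding and a higher Z_eff on the remaining electrons, and for main-group metals the entire outer shell is lost.
A cation is smaller than its parent atom: Ga³⁺ < Ga.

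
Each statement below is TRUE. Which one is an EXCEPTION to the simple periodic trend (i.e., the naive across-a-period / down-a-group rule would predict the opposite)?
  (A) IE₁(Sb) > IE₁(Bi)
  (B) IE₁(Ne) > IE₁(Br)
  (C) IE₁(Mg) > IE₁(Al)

(C)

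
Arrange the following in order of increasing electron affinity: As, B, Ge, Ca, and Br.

B is in period 2, group 13; Ca is in period 4, group 2; Ge is in period 4, group 14; As is in period 4, group 15; Br is in period 4, group 17.
Adding an electron releases more energy for atoms nearer the top right (short of the noble gases).
Here both period and group differ, so the two effects have to be weighed against each other.
B > Ca: both effects reinforce here, so B is clearly the higher of the two.
As > B: period and group pull opposite ways; the across-period shift dominates (78 vs 27 kJ/mol).
Ge > As: this pair runs against the simple trend — see the exception note.
Br > Ge: both are in period 4; the period trend gives Br the larger value.
Note the exception: Ge has a higher electron affinity than As, contrary to the simple trend — adding an electron to As's half-filled 4p³ is unfavourable, so Ge (4p²) has the more exothermic EA.
Approximate values (kJ/mol): B 27, Ca 2, Ge 119, As 78, Br 325.
So from lowest to highest: Ca < B < As < Ge < Br.

Ca < B < As < Ge < Br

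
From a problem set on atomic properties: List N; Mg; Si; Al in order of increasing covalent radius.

N is in period 2, group 15; Mg is in period 3, group 2; Al is in period 3, group 13; Si is in period 3, group 14.
Radius decreases left→right (rising Z_eff, same n) and increases top→bottom (higher n).
Here both period and group differ, so the two effects have to be weighed against each other.
Si > N: relative to N, both the across-period and down-group shifts push Si's atomic radius up.
Al > Si: both are in period 3; the period trend gives Al the larger value.
Mg > Al: both are in period 3; the period trend gives Mg the larger value.
For reference (pm): N 71, Mg 139, Al 126, Si 116.
So from smallest to largest: N < Si < Al < Mg.

N < Si < Al < Mg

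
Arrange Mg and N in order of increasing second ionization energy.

Mg < N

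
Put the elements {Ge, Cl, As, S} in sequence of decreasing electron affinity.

S is in period 3, group 16; Cl is in period 3, group 17; Ge is in period 4, group 14; As is in period 4, group 15.
EA tends to increase across a period and decrease down a group, though the pattern is less regular than for IE or radius.
These span different periods and groups, so the two trends combine.
Ge > As: this pair runs against the simple trend — see the exception note.
S > Ge: both effects reinforce here, so S is clearly the higher of the two.
Cl > S: both are in period 3; the period trend gives Cl the larger value.
Note the exception: Ge has a higher electron affinity than As, contrary to the simple trend — adding an electron to As's half-filled 4p³ is unfavourable, so Ge (4p²) has the more exothermic EA.
Tabulated electron affinity (kJ/mol): S 200, Cl 349, Ge 119, As 78.
So from highest to lowest: Cl > S > Ge > As.

Cl > S > Ge > As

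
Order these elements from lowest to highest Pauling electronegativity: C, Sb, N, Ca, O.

C is in period 2, group 14; N is in period 2, group 15; O is in period 2, group 16; Ca is in period 4, group 2; Sb is in period 5, group 15.
Electronegativity increases across a period and decreases down a group, tracking effective nuclear charge and atomic size.
Here both period and group differ, so the two effects have to be weighed against each other.
Sb > Ca: period and group pull opposite ways; the across-period shift dominates (2.05 vs 1.00).
C > Sb: the two effects oppose for this pair; the down-group effect wins (2.55 vs 2.05).
N > C: both are in period 2; the period trend gives N the larger value.
O > N: both are in period 2; the period trend gives O the larger value.
For reference (Pauling): C 2.55, N 3.04, O 3.44, Ca 1.00, Sb 2.05.
So from lowest to highest: Ca < Sb < C < N < O.

Ca < Sb < C < N < O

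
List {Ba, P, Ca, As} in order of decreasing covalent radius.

Ba > Ca > As > P

P is in period 3, group 15; Ca is in period 4, group 2; As is in period 4, group 15; Ba is in period 6, group 2.
Across a period the added protons contract the valence shell; down a group each new principal shell makes the atom larger.
Neither a single period nor a single group — weigh both effects.
As > P: they share group 15; the group trend gives As the larger value.
Ca > As: Ca lies to the left of As in period 4, so the across-period effect alone puts Ca larger.
Ba > Ca: they share group 2; the group trend gives Ba the larger value.
Approximate values (pm): P 111, Ca 171, As 121, Ba 196.
So from largest to smallest: Ba > Ca > As > P.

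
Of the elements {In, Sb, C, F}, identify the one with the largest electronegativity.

F

C is in period 2, group 14; F is in period 2, group 17; In is in period 5, group 13; Sb is in period 5, group 15.
Atoms toward the upper right of the periodic table pull bonding electrons most strongly.
These span different periods and groups, so the two trends combine.
Sb > In: both are in period 5; the period trend gives Sb the larger value.
C > Sb: period and group pull opposite ways; the down-group shift dominates (2.55 vs 2.05).
F > C: both are in period 2; the period trend gives F the larger value.
Approximate values (Pauling): C 2.55, F 3.98, In 1.78, Sb 2.05.
The largest electronegativity among these belongs to F.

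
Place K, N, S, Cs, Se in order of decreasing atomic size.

Cs > K > Se > S > N

N is in period 2, group 15; S is in period 3, group 16; K is in period 4, group 1; Se is in period 4, group 16; Cs is in period 6, group 1.
Atomic radius shrinks across a period as nuclear charge pulls the same shell inward, and grows down a group as new shells are added.
Neither a single period nor a single group — weigh both effects.
S > N: period and group pull opposite ways; the down-group shift dominates (103 vs 71 pm).
Se > S: they share group 16; the group trend gives Se the larger value.
K > Se: K lies to the left of Se in period 4, so the across-period effect alone puts K larger.
Cs > K: Cs sits below K in group 1, so the down-group effect alone puts Cs larger.
Tabulated atomic radius (pm): N 71, S 103, K 196, Se 116, Cs 232.
So from largest to smallest: Cs > K > Se > S > N.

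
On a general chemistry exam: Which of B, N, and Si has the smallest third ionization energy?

Consider each +2 ion: B²⁺ still has 1 valence electron; N²⁺ still has 3 valence electrons; Si²⁺ still has 2 valence electrons.
All are still removing valence electrons, so compare the +2 ions as you would atoms: IE_3 generally rises across a period (higher Z_eff) and falls down a group (larger shell), subject to the usual subshell exceptions.
Valence configurations: B²⁺ [He]2s¹, N²⁺ [He]2s²2p¹, Si²⁺ [Ne]3s².
Tabulated IE_3 (kJ/mol): B 3660, N 4578, Si 3232.
Hence IE_3: Si < B < N.

Si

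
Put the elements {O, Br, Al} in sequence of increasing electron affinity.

O is in period 2, group 16; Al is in period 3, group 13; Br is in period 4, group 17.
EA tends to increase across a period and decrease down a group, though the pattern is less regular than for IE or radius.
Here both period and group differ, so the two effects have to be weighed against each other.
O > Al: both effects reinforce here, so O is clearly the higher of the two.
Br > O: period and group pull opposite ways; the across-period shift dominates (325 vs 141 kJ/mol).
For reference (kJ/mol): O 141, Al 42, Br 325.
So from lowest to highest: Al < O < Br.

Al < O < Br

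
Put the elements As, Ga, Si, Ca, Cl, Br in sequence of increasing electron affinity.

Ca < Ga < As < Si < Br < Cl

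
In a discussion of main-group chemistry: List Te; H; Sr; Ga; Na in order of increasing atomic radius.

H < Ga < Te < Na < Sr

Radius decreases left→right (rising Z_eff, same n) and increases top→bottom (higher n).
Here both period and group differ, so the two effects have to be weighed against each other.
Ga > H: the two effects oppose for this pair; the down-group effect wins (124 vs 32 pm).
Te > Ga: the two effects oppose for this pair; the down-group effect wins (136 vs 124 pm).
Na > Te: period and group pull opposite ways; the across-period shift dominates (155 vs 136 pm).
Sr > Na: period and group pull opposite ways; the down-group shift dominates (185 vs 155 pm).
Tabulated atomic radius (pm): H 32, Na 155, Ga 124, Sr 185, Te 136.
So from smallest to largest: H < Ga < Te < Na < Sr.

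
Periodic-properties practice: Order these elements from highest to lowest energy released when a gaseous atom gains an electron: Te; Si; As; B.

Te > Si > As > B

EA tends to increase across a period and decrease down a group, though the pattern is less regular than for IE or radius.
A diagonal step moves right (one effect) and down (the opposite effect) at once.
As > B: period and group pull opposite ways; the across-period shift dominates (78 vs 27 kJ/mol).
Si > As: period and group pull opposite ways; the down-group shift dominates (134 vs 78 kJ/mol).
Te > Si: period and group pull opposite ways; the across-period shift dominates (190 vs 134 kJ/mol).
Approximate values (kJ/mol): B 27, Si 134, As 78, Te 190.
So from highest to lowest: Te > Si > As > B.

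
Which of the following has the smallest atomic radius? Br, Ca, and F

F

F is in period 2, group 17; Ca is in period 4, group 2; Br is in period 4, group 17.
Atomic radius shrinks across a period as nuclear charge pulls the same shell inward, and grows down a group as new shells are added.
Neither a single period nor a single group — weigh both effects.
Br > F: they share group 17; the group trend gives Br the larger value.
Ca > Br: Ca lies to the left of Br in period 4, so the across-period effect alone puts Ca larger.
Approximate values (pm): F 64, Ca 171, Br 114.
The smallest atomic radius among these belongs to F.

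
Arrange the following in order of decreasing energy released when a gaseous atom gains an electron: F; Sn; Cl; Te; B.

Cl > F > Te > Sn > B

B is in period 2, group 13; F is in period 2, group 17; Cl is in period 3, group 17; Sn is in period 5, group 14; Te is in period 5, group 16.
Electron affinity generally becomes more exothermic across a period toward the halogens and less exothermic down a group.
Here both period and group differ, so the two effects have to be weighed against each other.
Sn > B: period and group pull opposite ways; the across-period shift dominates (107 vs 27 kJ/mol).
Te > Sn: Te lies to the right of Sn in period 5, so the across-period effect alone puts Te higher.
F > Te: relative to Te, both the across-period and down-group shifts push F's electron affinity up.
Cl > F: this pair runs against the simple trend — see the exception note.
Note the exception: Cl has a higher electron affinity than F, contrary to the simple trend — F's small 2p subshell makes the incoming electron feel strong e⁻–e⁻ repulsion, so Cl actually releases more energy on gaining an electron.
Approximate values (kJ/mol): B 27, F 328, Cl 349, Sn 107, Te 190.
So from highest to lowest: Cl > F > Te > Sn > B.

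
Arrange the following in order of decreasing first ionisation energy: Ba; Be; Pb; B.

IE₁ increases left→right with effective nuclear charge and decreases top→bottom as the valence shell moves farther out.
Neither a single period nor a single group — weigh both effects.
Pb > Ba: both are in period 6; the period trend gives Pb the larger value.
B > Pb: the two effects oppose for this pair; the down-group effect wins (801 vs 716 kJ/mol).
Be > B: this pair runs against the simple trend — see the exception note.
Note the exception: Be has a higher first ionization energy than B, contrary to the simple trend — removing B's lone 2p electron is easier than breaking Be's filled 2s².
For reference (kJ/mol): Be 900, B 801, Ba 503, Pb 716.
So from highest to lowest: Be > B > Pb > Ba.

Be, B, Pb, Ba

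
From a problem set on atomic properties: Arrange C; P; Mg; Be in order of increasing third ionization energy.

IE_3 is the cost of taking one more electron from the +2 cation: C²⁺ still has 2 valence electrons; P²⁺ still has 3 valence electrons; Mg²⁺ is the bare [Ne] core; Be²⁺ is the bare [He] core.
Pulling an electron out of a noble-gas core costs far more than removing a remaining valence electron, so Mg and Be sit at the high end of IE_3.
Valence configurations: C²⁺ [He]2s², P²⁺ [Ne]3s²3p¹.
Approximate IE_3 values (kJ/mol): C 4620, P 2914, Mg 7733, Be 14849.
Overall IE_3 order: P < C < Mg < Be.

P < C < Mg < Be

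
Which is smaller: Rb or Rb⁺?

Rb⁺

Forming Rb⁺ removes 1 electron from Rb. Fewer electrons for the same nuclear charge means less shielding and a higher Z_eff on the remaining electrons, and for main-group metals the entire outer shell is lost.
A cation is smaller than its parent atom: Rb⁺ < Rb.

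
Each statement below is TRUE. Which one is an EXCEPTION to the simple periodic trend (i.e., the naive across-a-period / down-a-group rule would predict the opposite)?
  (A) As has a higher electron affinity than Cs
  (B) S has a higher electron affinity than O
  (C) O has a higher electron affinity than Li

The general trend: electron affinity increases across a period and decreases down a group.
(A) As (period 4, group 15) vs Cs (period 6, group 1): the stated order agrees with the simple trend.
(B) S (period 3, group 16) vs O (period 2, group 16): the stated order contradicts the simple trend.
(C) O (period 2, group 16) vs Li (period 2, group 1): the stated order agrees with the simple trend.
The exception is (B): the compact 2p subshell of O repels the added electron more than S's larger 3p does.

(B)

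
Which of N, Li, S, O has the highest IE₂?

IE_2 is the cost of taking one more electron from the +1 cation: N⁺ still has 4 valence electrons; Li⁺ is the bare [He] core; S⁺ still has 5 valence electrons; O⁺ still has 5 valence electrons.
Breaking into a closed-shell core is much more expensive than removing a leftover valence electron — Li has the largest IE_2 here.
Valence configurations: N⁺ [He]2s²2p², S⁺ [Ne]3s²3p³, O⁺ [He]2s²2p³.
Tabulated IE_2 (kJ/mol): N 2856, Li 7298, S 2252, O 3388.
Putting it together, IE_2: S < N < O < Li.

Li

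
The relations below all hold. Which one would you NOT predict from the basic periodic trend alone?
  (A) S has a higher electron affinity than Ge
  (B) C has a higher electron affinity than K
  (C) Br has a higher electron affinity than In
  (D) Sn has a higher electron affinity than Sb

(D)

The general trend: electron affinity increases across a period and decreases down a group.
(A) S (period 3, group 16) vs Ge (period 4, group 14): the stated order agrees with the simple trend.
(B) C (period 2, group 14) vs K (period 4, group 1): the stated order agrees with the simple trend.
(C) Br (period 4, group 17) vs In (period 5, group 13): the stated order agrees with the simple trend.
(D) Sn (period 5, group 14) vs Sb (period 5, group 15): the stated order contradicts the simple trend.
The exception is (D): adding an electron to Sb's half-filled 5p³ is unfavourable, so Sn has the more exothermic EA.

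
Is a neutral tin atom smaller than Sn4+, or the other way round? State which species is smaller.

Sn4+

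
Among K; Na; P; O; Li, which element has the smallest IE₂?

P

The second ionization energy removes an electron from the +1 ion. For each element: K⁺ is the bare [Ar] core; Na⁺ is the bare [Ne] core; P⁺ still has 4 valence electrons; O⁺ still has 5 valence electrons; Li⁺ is the bare [He] core.
Usually core removal costs more than valence removal, but here the competition is close: a tightly held n=2 valence electron can cost more to remove than an n=3 core electron, so the actual values have to decide it.
Valence configurations: P⁺ [Ne]3s²3p², O⁺ [He]2s²2p³.
The numbers (kJ/mol): K 3052, Na 4562, P 1907, O 3388, Li 7298.
Overall IE_2 order: P < K < O < Na < Li.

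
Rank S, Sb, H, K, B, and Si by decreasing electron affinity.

S, Si, Sb, H, K, B

H is in period 1, group 1; B is in period 2, group 13; Si is in period 3, group 14; S is in period 3, group 16; K is in period 4, group 1; Sb is in period 5, group 15.
Adding an electron releases more energy for atoms nearer the top right (short of the noble gases).
Neither a single period nor a single group — weigh both effects.
K > B: this pair runs against the simple trend — see the exception note.
H > K: H sits above K in group 1, so the down-group effect alone puts H higher.
Sb > H: period and group pull opposite ways; the across-period shift dominates (103 vs 73 kJ/mol).
Si > Sb: the two effects oppose for this pair; the down-group effect wins (134 vs 103 kJ/mol).
S > Si: S lies to the right of Si in period 3, so the across-period effect alone puts S higher.
Note the exception: K has a higher electron affinity than B, contrary to the simple trend — B's ns²np¹ configuration gives only a small electron affinity — the sparsely filled np subshell binds an added electron weakly.
Tabulated electron affinity (kJ/mol): H 73, B 27, Si 134, S 200, K 48, Sb 103.
So from highest to lowest: S > Si > Sb > H > K > B.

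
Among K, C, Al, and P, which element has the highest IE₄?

Al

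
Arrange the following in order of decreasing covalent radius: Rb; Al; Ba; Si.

Atomic radius shrinks across a period as nuclear charge pulls the same shell inward, and grows down a group as new shells are added.
Here both period and group differ, so the two effects have to be weighed against each other.
Al > Si: Al lies to the left of Si in period 3, so the across-period effect alone puts Al larger.
Ba > Al: both effects reinforce here, so Ba is clearly the larger of the two.
Rb > Ba: the two effects oppose for this pair; the across-period effect wins (210 vs 196 pm).
Tabulated atomic radius (pm): Al 126, Si 116, Rb 210, Ba 196.
So from largest to smallest: Rb > Ba > Al > Si.

Rb > Ba > Al > Si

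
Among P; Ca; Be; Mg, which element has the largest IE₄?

The fourth ionization energy removes an electron from the +3 ion. For each element: P³⁺ still has 2 valence electrons; Ca³⁺ is already 1 electron into the core; Be³⁺ is already 1 electron into the core; Mg³⁺ is already 1 electron into the core.
Pulling an electron out of a noble-gas core costs far more than removing a remaining valence electron, so Ca, Mg and Be sit at the high end of IE_4.
The numbers (kJ/mol): P 4964, Ca 6491, Be 21007, Mg 10543.
Putting it together, IE_4: P < Ca < Mg < Be.

Be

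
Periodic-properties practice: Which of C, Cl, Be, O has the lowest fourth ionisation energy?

Cl

Consider each +3 ion: C³⁺ still has 1 valence electron; Cl³⁺ still has 4 valence electrons; Be³⁺ is already 1 electron into the core; O³⁺ still has 3 valence electrons.
Core electrons are held far more tightly than valence electrons, so Be tops the IE_4 order.
Valence configurations: C³⁺ [He]2s¹, Cl³⁺ [Ne]3s²3p², O³⁺ [He]2s²2p¹.
The numbers (kJ/mol): C 6223, Cl 5159, Be 21007, O 7469.
Hence IE_4: Cl < C < O < Be.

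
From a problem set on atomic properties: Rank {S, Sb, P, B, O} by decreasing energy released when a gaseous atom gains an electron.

Electron affinity generally becomes more exothermic across a period toward the halogens and less exothermic down a group.
Here both period and group differ, so the two effects have to be weighed against each other.
P > B: the two effects oppose for this pair; the across-period effect wins (72 vs 27 kJ/mol).
Sb > P: this pair runs against the simple trend — see the exception note.
O > Sb: relative to Sb, both the across-period and down-group shifts push O's electron affinity up.
S > O: this pair runs against the simple trend — see the exception note.
Note the exception: Sb has a higher electron affinity than P, contrary to the simple trend — both are half-filled np³, but the pairing/repulsion penalty for the added electron shrinks as the p orbitals become larger and more diffuse down the group, and for Sb that outweighs the weaker nuclear attraction.
Note the exception: S has a higher electron affinity than O, contrary to the simple trend — the compact 2p subshell of O repels the added electron more than S's larger 3p does.
For reference (kJ/mol): B 27, O 141, P 72, S 200, Sb 103.
So from highest to lowest: S > O > Sb > P > B.

S > O > Sb > P > B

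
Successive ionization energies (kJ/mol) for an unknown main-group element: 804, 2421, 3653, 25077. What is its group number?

Group 13

Look for the largest jump between consecutive ionization energies: IE4/IE3 ≈ 6.9, far larger than any earlier ratio.
That jump marks the point where a core electron is being removed. So the atom has 3 valence electrons.
A main-group element with 3 valence electrons is in group 13.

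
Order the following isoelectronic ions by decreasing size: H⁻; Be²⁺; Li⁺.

All of these have 2 electrons, so size is governed by nuclear charge alone: the more protons, the stronger the pull on the same electron cloud, and the smaller the ion.
Nuclear charges: Be²⁺ (Z=4), Li⁺ (Z=3), H⁻ (Z=1).
Largest to smallest: H⁻ > Li⁺ > Be²⁺.

H⁻, Li⁺, Be²⁺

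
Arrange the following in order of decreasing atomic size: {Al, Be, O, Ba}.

Moving right in a period, electrons are added to the same shell under a stronger nuclear pull, so atoms get smaller; moving down, a new shell is opened and atoms get larger.
Neither a single period nor a single group — weigh both effects.
Be > O: Be lies to the left of O in period 2, so the across-period effect alone puts Be larger.
Al > Be: the two effects oppose for this pair; the down-group effect wins (126 vs 102 pm).
Ba > Al: both effects reinforce here, so Ba is clearly the larger of the two.
For reference (pm): Be 102, O 63, Al 126, Ba 196.
So from largest to smallest: Ba > Al > Be > O.

Ba > Al > Be > O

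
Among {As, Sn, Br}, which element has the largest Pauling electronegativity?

As is in period 4, group 15; Br is in period 4, group 17; Sn is in period 5, group 14.
EN rises left→right (higher Z_eff, smaller atoms) and falls top→bottom (larger, more shielded atoms).
Neither a single period nor a single group — weigh both effects.
As > Sn: both effects reinforce here, so As is clearly the higher of the two.
Br > As: Br lies to the right of As in period 4, so the across-period effect alone puts Br higher.
Approximate values (Pauling): As 2.18, Br 2.96, Sn 1.96.
The largest Pauling electronegativity among these belongs to Br.

Br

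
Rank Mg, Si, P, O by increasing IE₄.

The fourth ionization energy removes an electron from the +3 ion. For each element: Mg³⁺ is already 1 electron into the core; Si³⁺ still has 1 valence electron; P³⁺ still has 2 valence electrons; O³⁺ still has 3 valence electrons.
Pulling an electron out of a noble-gas core costs far more than removing a remaining valence electron, so Mg sits at the high end of IE_4.
Valence configurations: Si³⁺ [Ne]3s¹, P³⁺ [Ne]3s², O³⁺ [He]2s²2p¹.
Tabulated IE_4 (kJ/mol): Mg 10543, Si 4356, P 4964, O 7469.
Hence IE_4: Si < P < O < Mg.

Si, P, O, Mg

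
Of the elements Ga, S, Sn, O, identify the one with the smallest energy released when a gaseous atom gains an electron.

O is in period 2, group 16; S is in period 3, group 16; Ga is in period 4, group 13; Sn is in period 5, group 14.
Electron affinity generally becomes more exothermic across a period toward the halogens and less exothermic down a group.
Neither a single period nor a single group — weigh both effects.
Sn > Ga: period and group pull opposite ways; the across-period shift dominates (107 vs 29 kJ/mol).
O > Sn: both effects reinforce here, so O is clearly the higher of the two.
S > O: this pair runs against the simple trend — see the exception note.
Note the exception: S has a higher electron affinity than O, contrary to the simple trend — the compact 2p subshell of O repels the added electron more than S's larger 3p does.
For reference (kJ/mol): O 141, S 200, Ga 29, Sn 107.
The smallest energy released when a gaseous atom gains an electron among these belongs to Ga.

Ga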